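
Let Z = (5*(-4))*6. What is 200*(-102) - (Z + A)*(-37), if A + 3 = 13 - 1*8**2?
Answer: -26838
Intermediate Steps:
Z = -120 (Z = -20*6 = -120)
A = -54 (A = -3 + (13 - 1*8**2) = -3 + (13 - 1*64) = -3 + (13 - 64) = -3 - 51 = -54)
200*(-102) - (Z + A)*(-37) = 200*(-102) - (-120 - 54)*(-37) = -20400 - (-174)*(-37) = -20400 - 1*6438 = -20400 - 6438 = -26838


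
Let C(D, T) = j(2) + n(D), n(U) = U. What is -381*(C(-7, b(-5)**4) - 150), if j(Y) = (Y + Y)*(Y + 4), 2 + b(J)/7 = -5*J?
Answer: 50673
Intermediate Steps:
b(J) = -14 - 35*J (b(J) = -14 + 7*(-5*J) = -14 - 35*J)
j(Y) = 2*Y*(4 + Y) (j(Y) = (2*Y)*(4 + Y) = 2*Y*(4 + Y))
C(D, T) = 24 + D (C(D, T) = 2*2*(4 + 2) + D = 2*2*6 + D = 24 + D)
-381*(C(-7, b(-5)**4) - 150) = -381*((24 - 7) - 150) = -381*(17 - 150) = -381*(-133) = 50673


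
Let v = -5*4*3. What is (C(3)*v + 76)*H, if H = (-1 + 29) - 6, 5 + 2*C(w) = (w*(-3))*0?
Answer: 4972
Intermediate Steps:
C(w) = -5/2 (C(w) = -5/2 + ((w*(-3))*0)/2 = -5/2 + (-3*w*0)/2 = -5/2 + (1/2)*0 = -5/2 + 0 = -5/2)
H = 22 (H = 28 - 6 = 22)
v = -60 (v = -20*3 = -60)
(C(3)*v + 76)*H = (-5/2*(-60) + 76)*22 = (150 + 76)*22 = 226*22 = 4972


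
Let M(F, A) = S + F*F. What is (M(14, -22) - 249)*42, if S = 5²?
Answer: -1176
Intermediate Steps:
S = 25
M(F, A) = 25 + F² (M(F, A) = 25 + F*F = 25 + F²)
(M(14, -22) - 249)*42 = ((25 + 14²) - 249)*42 = ((25 + 196) - 249)*42 = (221 - 249)*42 = -28*42 = -1176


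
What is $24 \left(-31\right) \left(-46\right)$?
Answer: $34224$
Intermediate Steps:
$24 \left(-31\right) \left(-46\right) = \left(-744\right) \left(-46\right) = 34224$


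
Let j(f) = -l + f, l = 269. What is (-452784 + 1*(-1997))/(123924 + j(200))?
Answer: -454781/123855 ≈ -3.6719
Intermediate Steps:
j(f) = -269 + f (j(f) = -1*269 + f = -269 + f)
(-452784 + 1*(-1997))/(123924 + j(200)) = (-452784 + 1*(-1997))/(123924 + (-269 + 200)) = (-452784 - 1997)/(123924 - 69) = -454781/123855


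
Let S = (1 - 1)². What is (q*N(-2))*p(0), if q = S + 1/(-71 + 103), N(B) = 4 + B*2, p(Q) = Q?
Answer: 0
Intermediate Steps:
N(B) = 4 + 2*B
S = 0 (S = 0² = 0)
q = 1/32 (q = 0 + 1/(-71 + 103) = 0 + 1/32 = 1/32 ≈ 0.031250)
(q*N(-2))*p(0) = ((4 + 2*(-2))/32)*0 = ((4 - 4)/32)*0 = ((1/32)*0)*0 = 0*0 = 0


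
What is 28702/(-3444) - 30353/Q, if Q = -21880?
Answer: -130866007/18838680 ≈ -6.9467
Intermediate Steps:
28702/(-3444) - 30353/Q = 28702/(-3444) - 30353/(-21880) = 28702*(-1/3444) - 30353*(-1/21880) = -14351/1722 + 30353/21880 = -130866007/18838680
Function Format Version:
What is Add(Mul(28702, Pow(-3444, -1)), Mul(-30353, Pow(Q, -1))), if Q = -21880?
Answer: Rational(-130866007, 18838680) ≈ -6.9467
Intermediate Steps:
Add(Mul(28702, Pow(-3444, -1)), Mul(-30353, Pow(Q, -1))) = Add(Mul(28702, Pow(-3444, -1)), Mul(-30353, Pow(-21880, -1))) = Add(Mul(28702, Rational(-1, 3444)), Mul(-30353, Rational(-1, 21880))) = Add(Rational(-14351, 1722), Rational(30353, 21880)) = Rational(-130866007, 18838680)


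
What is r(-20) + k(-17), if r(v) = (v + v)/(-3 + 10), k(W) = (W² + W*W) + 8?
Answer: 4062/7 ≈ 580.29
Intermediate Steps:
k(W) = 8 + 2*W² (k(W) = (W² + W²) + 8 = 2*W² + 8 = 8 + 2*W²)
r(v) = 2*v/7 (r(v) = (2*v)/7 = (2*v)*(⅐) = 2*v/7)
r(-20) + k(-17) = (2/7)*(-20) + (8 + 2*(-17)²) = -40/7 + (8 + 2*289) = -40/7 + (8 + 578) = -40/7 + 586 = 4062/7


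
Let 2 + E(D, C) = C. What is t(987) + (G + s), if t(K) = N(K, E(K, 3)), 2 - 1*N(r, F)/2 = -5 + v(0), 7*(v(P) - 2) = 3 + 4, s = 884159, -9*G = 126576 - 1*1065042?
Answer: 988441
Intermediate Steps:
G = 104274 (G = -(126576 - 1*1065042)/9 = -(126576 - 1065042)/9 = -⅑*(-938466) = 104274)
E(D, C) = -2 + C
v(P) = 3 (v(P) = 2 + (3 + 4)/7 = 2 + (⅐)*7 = 2 + 1 = 3)
N(r, F) = 8 (N(r, F) = 4 - 2*(-5 + 3) = 4 - 2*(-2) = 4 + 4 = 8)
t(K) = 8
t(987) + (G + s) = 8 + (104274 + 884159) = 8 + 988433 = 988441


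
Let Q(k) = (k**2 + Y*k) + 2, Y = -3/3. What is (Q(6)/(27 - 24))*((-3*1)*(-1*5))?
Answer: 160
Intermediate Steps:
Y = -1 (Y = -3*1/3 = -1)
Q(k) = 2 + k**2 - k (Q(k) = (k**2 - k) + 2 = 2 + k**2 - k)
(Q(6)/(27 - 24))*((-3*1)*(-1*5)) = ((2 + 6**2 - 1*6)/(27 - 24))*((-3*1)*(-1*5)) = ((2 + 36 - 6)/3)*(-3*(-5)) = (32*(1/3))*15 = (32/3)*15 = 160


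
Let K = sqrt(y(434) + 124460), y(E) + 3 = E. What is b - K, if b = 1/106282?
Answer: 1/106282 - 13*sqrt(739) ≈ -353.40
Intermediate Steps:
y(E) = -3 + E
K = 13*sqrt(739) (K = sqrt((-3 + 434) + 124460) = sqrt(431 + 124460) = sqrt(124891) = 13*sqrt(739) ≈ 353.40)
b = 1/106282 ≈ 9.4089e-6
b - K = 1/106282 - 13*sqrt(739)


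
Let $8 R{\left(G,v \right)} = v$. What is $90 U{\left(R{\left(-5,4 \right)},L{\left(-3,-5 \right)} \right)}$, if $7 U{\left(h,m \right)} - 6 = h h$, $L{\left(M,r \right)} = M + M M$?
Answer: $\frac{1125}{14} \approx 80.357$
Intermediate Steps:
$L{\left(M,r \right)} = M + M^{2}$
$R{\left(G,v \right)} = \frac{v}{8}$
$U{\left(h,m \right)} = \frac{6}{7} + \frac{h^{2}}{7}$ ($U{\left(h,m \right)} = \frac{6}{7} + \frac{h h}{7} = \frac{6}{7} + \frac{h^{2}}{7}$)
$90 U{\left(R{\left(-5,4 \right)},L{\left(-3,-5 \right)} \right)} = 90 \left(\frac{6}{7} + \frac{\left(\frac{1}{8} \cdot 4\right)^{2}}{7}\right) = 90 \left(\frac{6}{7} + \frac{1}{7 \cdot 4}\right) = 90 \left(\frac{6}{7} + \frac{1}{7} \cdot \frac{1}{4}\right) = 90 \left(\frac{6}{7} + \frac{1}{28}\right) = 90 \cdot \frac{25}{28} = \frac{1125}{14}$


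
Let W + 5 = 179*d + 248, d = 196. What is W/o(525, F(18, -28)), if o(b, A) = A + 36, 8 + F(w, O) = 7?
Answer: 35327/35 ≈ 1009.3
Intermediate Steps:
F(w, O) = -1 (F(w, O) = -8 + 7 = -1)
o(b, A) = 36 + A
W = 35327 (W = -5 + (179*196 + 248) = -5 + (35084 + 248) = -5 + 35332 = 35327)
W/o(525, F(18, -28)) = 35327/(36 - 1) = 35327/35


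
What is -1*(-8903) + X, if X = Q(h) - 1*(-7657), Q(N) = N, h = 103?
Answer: 16663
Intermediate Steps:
X = 7760 (X = 103 - 1*(-7657) = 103 + 7657 = 7760)
-1*(-8903) + X = -1*(-8903) + 7760 = 8903 + 7760 = 16663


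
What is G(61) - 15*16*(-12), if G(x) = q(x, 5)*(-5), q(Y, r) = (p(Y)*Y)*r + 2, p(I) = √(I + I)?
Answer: 2870 - 1525*√122 ≈ -13974.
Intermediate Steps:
p(I) = √2*√I (p(I) = √(2*I) = √2*√I)
q(Y, r) = 2 + r*√2*Y^(3/2) (q(Y, r) = ((√2*√Y)*Y)*r + 2 = (√2*Y^(3/2))*r + 2 = r*√2*Y^(3/2) + 2 = 2 + r*√2*Y^(3/2))
G(x) = -10 - 25*√2*x^(3/2) (G(x) = (2 + 5*√2*x^(3/2))*(-5) = -10 - 25*√2*x^(3/2))
G(61) - 15*16*(-12) = (-10 - 25*√2*61^(3/2)) - 15*16*(-12) = (-10 - 25*√2*61*√61) - 240*(-12) = (-10 - 1525*√122) - 1*(-2880) = (-10 - 1525*√122) + 2880 = 2870 - 1525*√122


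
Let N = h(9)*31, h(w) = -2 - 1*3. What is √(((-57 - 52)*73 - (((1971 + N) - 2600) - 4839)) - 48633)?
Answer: 3*I*√5663 ≈ 225.76*I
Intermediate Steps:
h(w) = -5 (h(w) = -2 - 3 = -5)
N = -155 (N = -5*31 = -155)
√(((-57 - 52)*73 - (((1971 + N) - 2600) - 4839)) - 48633) = √(((-57 - 52)*73 - (((1971 - 155) - 2600) - 4839)) - 48633) = √((-109*73 - ((1816 - 2600) - 4839)) - 48633) = √((-7957 - (-784 - 4839)) - 48633) = √((-7957 - 1*(-5623)) - 48633) = √((-7957 + 5623) - 48633) = √(-2334 - 48633) = √(-50967) = 3*I*√5663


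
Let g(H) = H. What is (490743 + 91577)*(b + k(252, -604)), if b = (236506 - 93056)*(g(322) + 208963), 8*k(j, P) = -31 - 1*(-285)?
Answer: 17482372188628660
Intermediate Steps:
k(j, P) = 127/4 (k(j, P) = (-31 - 1*(-285))/8 = (-31 + 285)/8 = (⅛)*254 = 127/4)
b = 30021933250 (b = (236506 - 93056)*(322 + 208963) = 143450*209285 = 30021933250)
(490743 + 91577)*(b + k(252, -604)) = (490743 + 91577)*(30021933250 + 127/4) = 582320*(120087733127/4) = 17482372188628660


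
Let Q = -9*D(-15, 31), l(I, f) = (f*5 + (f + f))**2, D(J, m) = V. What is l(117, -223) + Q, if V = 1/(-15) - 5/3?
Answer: 12183683/5 ≈ 2.4367e+6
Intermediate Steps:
V = -26/15 (V = 1*(-1/15) - 5*1/3 = -1/15 - 5/3 = -26/15 ≈ -1.7333)
D(J, m) = -26/15
l(I, f) = 49*f**2 (l(I, f) = (5*f + 2*f)**2 = (7*f)**2 = 49*f**2)
Q = 78/5 (Q = -9*(-26/15) = 78/5 ≈ 15.600)
l(117, -223) + Q = 49*(-223)**2 + 78/5 = 49*49729 + 78/5 = 2436721 + 78/5 = 12183683/5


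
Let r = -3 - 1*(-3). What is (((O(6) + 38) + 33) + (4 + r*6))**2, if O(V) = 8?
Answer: 6889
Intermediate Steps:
r = 0 (r = -3 + 3 = 0)
(((O(6) + 38) + 33) + (4 + r*6))**2 = (((8 + 38) + 33) + (4 + 0*6))**2 = ((46 + 33) + (4 + 0))**2 = (79 + 4)**2 = 83**2 = 6889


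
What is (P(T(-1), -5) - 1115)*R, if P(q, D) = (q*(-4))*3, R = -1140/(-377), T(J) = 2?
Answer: -1298460/377 ≈ -3444.2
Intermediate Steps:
R = 1140/377 (R = -1140*(-1/377) = 1140/377 ≈ 3.0239)
P(q, D) = -12*q (P(q, D) = -4*q*3 = -12*q)
(P(T(-1), -5) - 1115)*R = (-12*2 - 1115)*(1140/377) = (-24 - 1115)*(1140/377) = -1139*1140/377 = -1298460/377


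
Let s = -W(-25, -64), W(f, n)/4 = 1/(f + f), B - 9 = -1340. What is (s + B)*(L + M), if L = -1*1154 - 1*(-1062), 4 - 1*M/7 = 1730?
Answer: 405065502/25 ≈ 1.6203e+7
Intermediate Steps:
B = -1331 (B = 9 - 1340 = -1331)
M = -12082 (M = 28 - 7*1730 = 28 - 12110 = -12082)
W(f, n) = 2/f (W(f, n) = 4/(f + f) = 4/((2*f)) = 4*(1/(2*f)) = 2/f)
s = 2/25 (s = -2/(-25) = -2*(-1)/25 = -1*(-2/25) = 2/25 ≈ 0.080000)
L = -92 (L = -1154 + 1062 = -92)
(s + B)*(L + M) = (2/25 - 1331)*(-92 - 12082) = -33273/25*(-12174) = 405065502/25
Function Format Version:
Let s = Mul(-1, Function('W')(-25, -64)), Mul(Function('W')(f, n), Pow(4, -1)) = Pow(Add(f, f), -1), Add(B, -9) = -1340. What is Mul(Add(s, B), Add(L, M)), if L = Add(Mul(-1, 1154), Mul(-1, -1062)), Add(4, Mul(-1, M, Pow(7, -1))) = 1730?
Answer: Rational(405065502, 25) ≈ 1.6203e+7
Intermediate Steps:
B = -1331 (B = Add(9, -1340) = -1331)
M = -12082 (M = Add(28, Mul(-7, 1730)) = Add(28, -12110) = -12082)
Function('W')(f, n) = Mul(2, Pow(f, -1)) (Function('W')(f, n) = Mul(4, Pow(Add(f, f), -1)) = Mul(4, Pow(Mul(2, f), -1)) = Mul(4, Mul(Rational(1, 2), Pow(f, -1))) = Mul(2, Pow(f, -1)))
s = Rational(2, 25) (s = Mul(-1, Mul(2, Pow(-25, -1))) = Mul(-1, Mul(2, Rational(-1, 25))) = Mul(-1, Rational(-2, 25)) = Rational(2, 25) ≈ 0.080000)
L = -92 (L = Add(-1154, 1062) = -92)
Mul(Add(s, B), Add(L, M)) = Mul(Add(Rational(2, 25), -1331), Add(-92, -12082)) = Mul(Rational(-33273, 25), -12174) = Rational(405065502, 25)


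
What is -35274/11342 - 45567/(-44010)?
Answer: -57532657/27731190 ≈ -2.0747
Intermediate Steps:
-35274/11342 - 45567/(-44010) = -35274*1/11342 - 45567*(-1/44010) = -17637/5671 + 5063/4890 = -57532657/27731190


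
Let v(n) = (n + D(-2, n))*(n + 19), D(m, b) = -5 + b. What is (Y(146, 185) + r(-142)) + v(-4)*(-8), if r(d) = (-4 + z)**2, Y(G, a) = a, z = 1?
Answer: 1754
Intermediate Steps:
v(n) = (-5 + 2*n)*(19 + n) (v(n) = (n + (-5 + n))*(n + 19) = (-5 + 2*n)*(19 + n))
r(d) = 9 (r(d) = (-4 + 1)**2 = (-3)**2 = 9)
(Y(146, 185) + r(-142)) + v(-4)*(-8) = (185 + 9) + (-95 + 2*(-4)**2 + 33*(-4))*(-8) = 194 + (-95 + 2*16 - 132)*(-8) = 194 + (-95 + 32 - 132)*(-8) = 194 - 195*(-8) = 194 + 1560 = 1754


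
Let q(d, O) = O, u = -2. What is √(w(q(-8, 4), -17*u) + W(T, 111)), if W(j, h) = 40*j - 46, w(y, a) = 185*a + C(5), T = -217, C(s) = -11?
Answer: I*√2447 ≈ 49.467*I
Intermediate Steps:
w(y, a) = -11 + 185*a (w(y, a) = 185*a - 11 = -11 + 185*a)
W(j, h) = -46 + 40*j
√(w(q(-8, 4), -17*u) + W(T, 111)) = √((-11 + 185*(-17*(-2))) + (-46 + 40*(-217))) = √((-11 + 185*34) + (-46 - 8680)) = √((-11 + 6290) - 8726) = √(6279 - 8726) = √(-2447) = I*√2447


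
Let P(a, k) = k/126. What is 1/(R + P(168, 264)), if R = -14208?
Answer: -21/298324 ≈ -7.0393e-5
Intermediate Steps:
P(a, k) = k/126 (P(a, k) = k*(1/126) = k/126)
1/(R + P(168, 264)) = 1/(-14208 + (1/126)*264) = 1/(-14208 + 44/21) = 1/(-298324/21) = -21/298324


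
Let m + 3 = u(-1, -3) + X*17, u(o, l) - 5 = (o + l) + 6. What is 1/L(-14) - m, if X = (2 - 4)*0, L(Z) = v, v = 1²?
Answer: -3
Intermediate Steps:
v = 1
u(o, l) = 11 + l + o (u(o, l) = 5 + ((o + l) + 6) = 5 + ((l + o) + 6) = 5 + (6 + l + o) = 11 + l + o)
L(Z) = 1
X = 0 (X = -2*0 = 0)
m = 4 (m = -3 + ((11 - 3 - 1) + 0*17) = -3 + (7 + 0) = -3 + 7 = 4)
1/L(-14) - m = 1/1 - 1*4 = 1 - 4 = -3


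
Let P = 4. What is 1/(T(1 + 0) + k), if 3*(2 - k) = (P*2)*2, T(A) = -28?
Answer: -3/94 ≈ -0.031915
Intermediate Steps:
k = -10/3 (k = 2 - 4*2*2/3 = 2 - 8*2/3 = 2 - ⅓*16 = 2 - 16/3 = -10/3 ≈ -3.3333)
1/(T(1 + 0) + k) = 1/(-28 - 10/3) = 1/(-94/3) = -3/94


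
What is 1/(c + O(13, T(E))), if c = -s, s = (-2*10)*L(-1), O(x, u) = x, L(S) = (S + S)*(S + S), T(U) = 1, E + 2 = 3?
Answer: 1/93 ≈ 0.010753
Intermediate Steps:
E = 1 (E = -2 + 3 = 1)
L(S) = 4*S**2 (L(S) = (2*S)*(2*S) = 4*S**2)
s = -80 (s = (-2*10)*(4*(-1)**2) = -80 ≈ -80.000)
c = 80 (c = -1*(-80) = 80)
1/(c + O(13, T(E))) = 1/(80 + 13) = 1/93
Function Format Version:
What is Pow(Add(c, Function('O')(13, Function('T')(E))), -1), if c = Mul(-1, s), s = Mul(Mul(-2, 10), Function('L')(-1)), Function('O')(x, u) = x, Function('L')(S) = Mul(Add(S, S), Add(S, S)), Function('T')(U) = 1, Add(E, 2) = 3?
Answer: Rational(1, 93) ≈ 0.010753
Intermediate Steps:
E = 1 (E = Add(-2, 3) = 1)
Function('L')(S) = Mul(4, Pow(S, 2)) (Function('L')(S) = Mul(Mul(2, S), Mul(2, S)) = Mul(4, Pow(S, 2)))
s = -80 (s = Mul(Mul(-2, 10), Mul(4, Pow(-1, 2))) = Mul(-20, Mul(4, 1)) = Mul(-20, 4) = -80)
c = 80 (c = Mul(-1, -80) = 80)
Pow(Add(c, Function('O')(13, Function('T')(E))), -1) = Pow(Add(80, 13), -1) = Pow(93, -1) = Rational(1, 93)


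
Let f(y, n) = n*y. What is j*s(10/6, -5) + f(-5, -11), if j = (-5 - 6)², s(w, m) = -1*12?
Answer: -1397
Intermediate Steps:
s(w, m) = -12
j = 121 (j = (-11)² = 121)
j*s(10/6, -5) + f(-5, -11) = 121*(-12) - 11*(-5) = -1452 + 55 = -1397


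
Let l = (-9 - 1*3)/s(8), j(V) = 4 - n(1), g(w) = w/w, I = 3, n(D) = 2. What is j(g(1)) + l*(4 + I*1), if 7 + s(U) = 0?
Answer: 14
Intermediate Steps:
s(U) = -7 (s(U) = -7 + 0 = -7)
g(w) = 1
j(V) = 2 (j(V) = 4 - 1*2 = 4 - 2 = 2)
l = 12/7 (l = (-9 - 1*3)/(-7) = (-9 - 3)*(-1/7) = -12*(-1/7) = 12/7 ≈ 1.7143)
j(g(1)) + l*(4 + I*1) = 2 + 12*(4 + 3*1)/7 = 2 + 12*(4 + 3)/7 = 2 + (12/7)*7 = 2 + 12 = 14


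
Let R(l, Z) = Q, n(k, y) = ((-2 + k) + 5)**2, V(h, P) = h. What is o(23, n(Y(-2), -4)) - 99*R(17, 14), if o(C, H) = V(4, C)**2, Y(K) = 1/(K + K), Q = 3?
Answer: -281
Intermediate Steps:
Y(K) = 1/(2*K)
n(k, y) = (3 + k)**2
R(l, Z) = 3
o(C, H) = 16 (o(C, H) = 4**2 = 16)
o(23, n(Y(-2), -4)) - 99*R(17, 14) = 16 - 99*3 = 16 - 297 = -281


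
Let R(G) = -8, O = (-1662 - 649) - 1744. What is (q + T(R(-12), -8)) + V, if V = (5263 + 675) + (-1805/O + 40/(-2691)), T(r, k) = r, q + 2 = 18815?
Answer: 54000086954/2182401 ≈ 24743.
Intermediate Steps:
q = 18813 (q = -2 + 18815 = 18813)
O = -4055 (O = -2311 - 1744 = -4055)
V = 12960036149/2182401 (V = (5263 + 675) + (-1805/(-4055) + 40/(-2691)) = 5938 + (-1805*(-1/4055) + 40*(-1/2691)) = 5938 + (361/811 - 40/2691) = 5938 + 939011/2182401 = 12960036149/2182401 ≈ 5938.4)
(q + T(R(-12), -8)) + V = (18813 - 8) + 12960036149/2182401 = 18805 + 12960036149/2182401 = 54000086954/2182401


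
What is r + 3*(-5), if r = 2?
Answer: -13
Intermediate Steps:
r + 3*(-5) = 2 + 3*(-5) = 2 - 15 = -13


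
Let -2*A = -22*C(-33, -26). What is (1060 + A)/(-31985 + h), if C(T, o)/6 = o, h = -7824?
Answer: 656/39809 ≈ 0.016479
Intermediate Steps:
C(T, o) = 6*o
A = -1716 (A = -(-11)*6*(-26) = -(-11)*(-156) = -½*3432 = -1716)
(1060 + A)/(-31985 + h) = (1060 - 1716)/(-31985 - 7824) = -656/(-39809) = -656*(-1/39809) = 656/39809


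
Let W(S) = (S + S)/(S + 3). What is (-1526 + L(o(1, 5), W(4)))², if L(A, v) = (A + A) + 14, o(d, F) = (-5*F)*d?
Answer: 2439844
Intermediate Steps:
o(d, F) = -5*F*d
W(S) = 2*S/(3 + S) (W(S) = (2*S)/(3 + S) = 2*S/(3 + S))
L(A, v) = 14 + 2*A (L(A, v) = 2*A + 14 = 14 + 2*A)
(-1526 + L(o(1, 5), W(4)))² = (-1526 + (14 + 2*(-5*5*1)))² = (-1526 + (14 + 2*(-25)))² = (-1526 + (14 - 50))² = (-1526 - 36)² = (-1562)² = 2439844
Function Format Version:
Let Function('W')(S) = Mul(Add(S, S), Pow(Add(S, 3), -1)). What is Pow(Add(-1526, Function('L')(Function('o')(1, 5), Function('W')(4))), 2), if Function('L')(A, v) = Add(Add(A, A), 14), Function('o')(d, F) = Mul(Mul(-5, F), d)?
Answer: 2439844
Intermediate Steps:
Function('o')(d, F) = Mul(-5, F, d)
Function('W')(S) = Mul(2, S, Pow(Add(3, S), -1)) (Function('W')(S) = Mul(Mul(2, S), Pow(Add(3, S), -1)) = Mul(2, S, Pow(Add(3, S), -1)))
Function('L')(A, v) = Add(14, Mul(2, A)) (Function('L')(A, v) = Add(Mul(2, A), 14) = Add(14, Mul(2, A)))
Pow(Add(-1526, Function('L')(Function('o')(1, 5), Function('W')(4))), 2) = Pow(Add(-1526, Add(14, Mul(2, Mul(-5, 5, 1)))), 2) = Pow(Add(-1526, Add(14, Mul(2, -25))), 2) = Pow(Add(-1526, Add(14, -50)), 2) = Pow(Add(-1526, -36), 2) = Pow(-1562, 2) = 2439844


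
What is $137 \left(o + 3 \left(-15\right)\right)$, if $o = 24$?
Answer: $-2877$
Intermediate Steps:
$137 \left(o + 3 \left(-15\right)\right) = 137 \left(24 + 3 \left(-15\right)\right) = 137 \left(24 - 45\right) = 137 \left(-21\right) = -2877$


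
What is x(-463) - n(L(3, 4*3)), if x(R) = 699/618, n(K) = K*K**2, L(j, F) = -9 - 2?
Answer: 274419/206 ≈ 1332.1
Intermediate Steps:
L(j, F) = -11
n(K) = K**3
x(R) = 233/206 (x(R) = 699*(1/618) = 233/206)
x(-463) - n(L(3, 4*3)) = 233/206 - 1*(-11)**3 = 233/206 - 1*(-1331) = 233/206 + 1331 = 274419/206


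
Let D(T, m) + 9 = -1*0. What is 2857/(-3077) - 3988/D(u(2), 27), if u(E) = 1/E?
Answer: 12245363/27693 ≈ 442.18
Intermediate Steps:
D(T, m) = -9 (D(T, m) = -9 - 1*0 = -9 + 0 = -9)
2857/(-3077) - 3988/D(u(2), 27) = 2857/(-3077) - 3988/(-9) = 2857*(-1/3077) - 3988*(-1/9) = -2857/3077 + 3988/9 = 12245363/27693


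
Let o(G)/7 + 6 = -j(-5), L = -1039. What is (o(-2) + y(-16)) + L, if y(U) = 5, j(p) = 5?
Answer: -1111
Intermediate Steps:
o(G) = -77 (o(G) = -42 + 7*(-1*5) = -42 + 7*(-5) = -42 - 35 = -77)
(o(-2) + y(-16)) + L = (-77 + 5) - 1039 = -72 - 1039 = -1111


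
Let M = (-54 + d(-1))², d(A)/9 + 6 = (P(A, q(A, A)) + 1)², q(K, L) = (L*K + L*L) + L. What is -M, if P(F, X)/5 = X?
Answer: -46656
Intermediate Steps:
q(K, L) = L + L² + K*L (q(K, L) = (K*L + L²) + L = (L² + K*L) + L = L + L² + K*L)
P(F, X) = 5*X
d(A) = -54 + 9*(1 + 5*A*(1 + 2*A))² (d(A) = -54 + 9*(5*(A*(1 + A + A)) + 1)² = -54 + 9*(5*(A*(1 + 2*A)) + 1)² = -54 + 9*(5*A*(1 + 2*A) + 1)² = -54 + 9*(1 + 5*A*(1 + 2*A))²)
M = 46656 (M = (-54 + (-54 + 9*(1 + 5*(-1)*(1 + 2*(-1)))²))² = (-54 + (-54 + 9*(1 + 5*(-1)*(1 - 2))²))² = (-54 + (-54 + 9*(1 + 5*(-1)*(-1))²))² = (-54 + (-54 + 9*(1 + 5)²))² = (-54 + (-54 + 9*6²))² = (-54 + (-54 + 9*36))² = (-54 + (-54 + 324))² = (-54 + 270)² = 216² = 46656)
-M = -1*46656 = -46656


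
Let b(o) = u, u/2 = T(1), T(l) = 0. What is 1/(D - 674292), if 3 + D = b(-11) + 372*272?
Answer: -1/573111 ≈ -1.7449e-6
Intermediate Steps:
u = 0 (u = 2*0 = 0)
b(o) = 0
D = 101181 (D = -3 + (0 + 372*272) = -3 + (0 + 101184) = -3 + 101184 = 101181)
1/(D - 674292) = 1/(101181 - 674292) = 1/(-573111) = -1/573111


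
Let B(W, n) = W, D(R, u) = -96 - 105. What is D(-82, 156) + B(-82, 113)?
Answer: -283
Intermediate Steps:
D(R, u) = -201
D(-82, 156) + B(-82, 113) = -201 - 82 = -283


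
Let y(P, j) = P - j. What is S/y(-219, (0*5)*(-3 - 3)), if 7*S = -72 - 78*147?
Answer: 3846/511 ≈ 7.5264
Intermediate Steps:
S = -11538/7 (S = (-72 - 78*147)/7 = (-72 - 11466)/7 = (⅐)*(-11538) = -11538/7 ≈ -1648.3)
S/y(-219, (0*5)*(-3 - 3)) = -11538/(7*(-219 - 0*5*(-3 - 3))) = -11538/(7*(-219 - 0*(-6))) = -11538/(7*(-219 - 1*0)) = -11538/(7*(-219 + 0)) = -11538/7/(-219) = -11538/7*(-1/219) = 3846/511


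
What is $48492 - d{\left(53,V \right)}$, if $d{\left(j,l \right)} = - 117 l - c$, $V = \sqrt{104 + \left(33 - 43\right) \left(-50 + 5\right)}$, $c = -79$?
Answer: $48413 + 117 \sqrt{554} \approx 51167.0$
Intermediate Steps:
$V = \sqrt{554}$ ($V = \sqrt{104 - -450} = \sqrt{104 + 450} = \sqrt{554} \approx 23.537$)
$d{\left(j,l \right)} = 79 - 117 l$ ($d{\left(j,l \right)} = - 117 l - -79 = - 117 l + 79 = 79 - 117 l$)
$48492 - d{\left(53,V \right)} = 48492 - \left(79 - 117 \sqrt{554}\right) = 48413 + 117 \sqrt{554}$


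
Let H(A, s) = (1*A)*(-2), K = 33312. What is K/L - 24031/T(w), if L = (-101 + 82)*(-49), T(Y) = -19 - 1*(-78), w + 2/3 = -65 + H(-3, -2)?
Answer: -20407453/54929 ≈ -371.52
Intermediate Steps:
H(A, s) = -2*A (H(A, s) = A*(-2) = -2*A)
w = -179/3 (w = -⅔ + (-65 - 2*(-3)) = -⅔ + (-65 + 6) = -⅔ - 59 = -179/3 ≈ -59.667)
T(Y) = 59 (T(Y) = -19 + 78 = 59)
L = 931 (L = -19*(-49) = 931)
K/L - 24031/T(w) = 33312/931 - 24031/59 = -20407453/54929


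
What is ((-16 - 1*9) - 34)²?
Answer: 3481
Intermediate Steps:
((-16 - 1*9) - 34)² = ((-16 - 9) - 34)² = (-25 - 34)² = (-59)² = 3481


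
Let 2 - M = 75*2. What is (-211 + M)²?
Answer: 128881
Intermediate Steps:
M = -148 (M = 2 - 75*2 = 2 - 1*150 = 2 - 150 = -148)
(-211 + M)² = (-211 - 148)² = (-359)² = 128881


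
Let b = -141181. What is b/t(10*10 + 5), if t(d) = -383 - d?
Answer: 141181/488 ≈ 289.31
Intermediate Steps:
b/t(10*10 + 5) = -141181/(-383 - (10*10 + 5)) = -141181/(-383 - (100 + 5)) = -141181/(-383 - 1*105) = -141181/(-383 - 105) = -141181/(-488) = -141181*(-1/488) = 141181/488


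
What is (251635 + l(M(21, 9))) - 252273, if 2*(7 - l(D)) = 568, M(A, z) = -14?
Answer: -915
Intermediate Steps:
l(D) = -277 (l(D) = 7 - ½*568 = 7 - 284 = -277)
(251635 + l(M(21, 9))) - 252273 = (251635 - 277) - 252273 = 251358 - 252273 = -915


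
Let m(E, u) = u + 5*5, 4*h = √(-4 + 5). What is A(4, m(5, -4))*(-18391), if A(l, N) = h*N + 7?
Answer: -901159/4 ≈ -2.2529e+5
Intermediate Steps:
h = ¼ (h = √(-4 + 5)/4 = √1/4 = (¼)*1 = ¼ ≈ 0.25000)
m(E, u) = 25 + u (m(E, u) = u + 25 = 25 + u)
A(l, N) = 7 + N/4 (A(l, N) = N/4 + 7 = 7 + N/4)
A(4, m(5, -4))*(-18391) = (7 + (25 - 4)/4)*(-18391) = (7 + (¼)*21)*(-18391) = (7 + 21/4)*(-18391) = (49/4)*(-18391) = -901159/4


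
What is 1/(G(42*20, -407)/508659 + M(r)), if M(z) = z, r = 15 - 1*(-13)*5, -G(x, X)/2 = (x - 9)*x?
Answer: 169553/13098880 ≈ 0.012944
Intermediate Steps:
G(x, X) = -2*x*(-9 + x) (G(x, X) = -2*(x - 9)*x = -2*(-9 + x)*x = -2*x*(-9 + x))
r = 80 (r = 15 + 13*5 = 15 + 65 = 80)
1/(G(42*20, -407)/508659 + M(r)) = 1/((2*(42*20)*(9 - 42*20))/508659 + 80) = 1/((2*840*(9 - 1*840))*(1/508659) + 80) = 1/((2*840*(9 - 840))*(1/508659) + 80) = 1/((2*840*(-831))*(1/508659) + 80) = 1/(-1396080*1/508659 + 80) = 1/(-465360/169553 + 80) = 1/(13098880/169553) = 169553/13098880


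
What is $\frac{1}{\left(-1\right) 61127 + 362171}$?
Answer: $\frac{1}{301044} \approx 3.3218 \cdot 10^{-6}$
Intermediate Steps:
$\frac{1}{\left(-1\right) 61127 + 362171} = \frac{1}{-61127 + 362171} = \frac{1}{301044}$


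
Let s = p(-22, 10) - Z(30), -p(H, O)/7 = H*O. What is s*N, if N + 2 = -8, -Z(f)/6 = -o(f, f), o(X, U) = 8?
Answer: -14920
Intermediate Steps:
p(H, O) = -7*H*O
Z(f) = 48 (Z(f) = -(-6)*8 = -6*(-8) = 48)
N = -10 (N = -2 - 8 = -10)
s = 1492 (s = -7*(-22)*10 - 1*48 = 1540 - 48 = 1492)
s*N = 1492*(-10) = -14920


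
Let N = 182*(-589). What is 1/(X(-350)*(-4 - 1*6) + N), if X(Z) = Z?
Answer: -1/103698 ≈ -9.6434e-6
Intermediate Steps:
N = -107198
1/(X(-350)*(-4 - 1*6) + N) = 1/(-350*(-4 - 1*6) - 107198) = 1/(-350*(-4 - 6) - 107198) = 1/(-350*(-10) - 107198) = 1/(3500 - 107198) = 1/(-103698) = -1/103698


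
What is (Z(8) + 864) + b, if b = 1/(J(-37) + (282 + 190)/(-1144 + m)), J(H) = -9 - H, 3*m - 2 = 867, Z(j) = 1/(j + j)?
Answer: 243150527/281392 ≈ 864.10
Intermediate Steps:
Z(j) = 1/(2*j)
m = 869/3 (m = ⅔ + (⅓)*867 = ⅔ + 289 = 869/3 ≈ 289.67)
b = 2563/70348 (b = 1/((-9 - 1*(-37)) + (282 + 190)/(-1144 + 869/3)) = 1/((-9 + 37) + 472/(-2563/3)) = 1/(28 + 472*(-3/2563)) = 1/(28 - 1416/2563) = 1/(70348/2563) = 2563/70348 ≈ 0.036433)
(Z(8) + 864) + b = ((½)/8 + 864) + 2563/70348 = ((½)*(⅛) + 864) + 2563/70348 = (1/16 + 864) + 2563/70348 = 13825/16 + 2563/70348 = 243150527/281392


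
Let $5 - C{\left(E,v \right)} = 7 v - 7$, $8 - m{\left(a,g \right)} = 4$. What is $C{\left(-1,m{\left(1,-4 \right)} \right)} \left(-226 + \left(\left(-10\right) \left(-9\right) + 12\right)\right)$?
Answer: $1984$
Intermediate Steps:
$m{\left(a,g \right)} = 4$ ($m{\left(a,g \right)} = 8 - 4 = 4$)
$C{\left(E,v \right)} = 12 - 7 v$ ($C{\left(E,v \right)} = 5 - \left(7 v - 7\right) = 5 - \left(-7 + 7 v\right) = 12 - 7 v$)
$C{\left(-1,m{\left(1,-4 \right)} \right)} \left(-226 + \left(\left(-10\right) \left(-9\right) + 12\right)\right) = \left(12 - 28\right) \left(-226 + \left(\left(-10\right) \left(-9\right) + 12\right)\right) = \left(12 - 28\right) \left(-226 + \left(90 + 12\right)\right) = - 16 \left(-226 + 102\right) = \left(-16\right) \left(-124\right) = 1984$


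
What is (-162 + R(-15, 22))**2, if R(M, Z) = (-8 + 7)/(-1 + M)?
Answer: 6713281/256 ≈ 26224.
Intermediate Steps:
R(M, Z) = -1/(-1 + M)
(-162 + R(-15, 22))**2 = (-162 - 1/(-1 - 15))**2 = (-162 - 1/(-16))**2 = (-162 - 1*(-1/16))**2 = (-162 + 1/16)**2 = (-2591/16)**2 = 6713281/256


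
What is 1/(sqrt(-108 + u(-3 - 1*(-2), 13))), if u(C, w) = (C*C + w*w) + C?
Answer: sqrt(61)/61 ≈ 0.12804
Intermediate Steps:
u(C, w) = C + C**2 + w**2 (u(C, w) = (C**2 + w**2) + C = C + C**2 + w**2)
1/(sqrt(-108 + u(-3 - 1*(-2), 13))) = 1/(sqrt(-108 + ((-3 - 1*(-2)) + (-3 - 1*(-2))**2 + 13**2))) = 1/(sqrt(-108 + ((-3 + 2) + (-3 + 2)**2 + 169))) = 1/(sqrt(-108 + (-1 + (-1)**2 + 169))) = 1/(sqrt(-108 + (-1 + 1 + 169))) = 1/(sqrt(-108 + 169)) = 1/(sqrt(61)) = sqrt(61)/61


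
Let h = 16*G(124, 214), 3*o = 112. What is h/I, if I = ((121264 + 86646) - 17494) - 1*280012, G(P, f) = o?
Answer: -448/67197 ≈ -0.0066670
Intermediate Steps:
o = 112/3 (o = (1/3)*112 = 112/3 ≈ 37.333)
G(P, f) = 112/3
h = 1792/3 (h = 16*(112/3) = 1792/3 ≈ 597.33)
I = -89596 (I = (207910 - 17494) - 280012 = 190416 - 280012 = -89596)
h/I = (1792/3)/(-89596) = (1792/3)*(-1/89596) = -448/67197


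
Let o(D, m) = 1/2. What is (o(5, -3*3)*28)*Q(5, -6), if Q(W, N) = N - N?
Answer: 0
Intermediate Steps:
Q(W, N) = 0
o(D, m) = ½
(o(5, -3*3)*28)*Q(5, -6) = ((½)*28)*0 = 14*0 = 0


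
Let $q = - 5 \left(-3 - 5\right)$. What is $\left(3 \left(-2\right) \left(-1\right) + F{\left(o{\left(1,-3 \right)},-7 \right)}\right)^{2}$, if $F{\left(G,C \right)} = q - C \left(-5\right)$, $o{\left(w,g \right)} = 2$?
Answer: $121$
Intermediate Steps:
$q = 40$ ($q = \left(-5\right) \left(-8\right) = 40$)
$F{\left(G,C \right)} = 40 + 5 C$ ($F{\left(G,C \right)} = 40 - C \left(-5\right) = 40 - - 5 C = 40 + 5 C$)
$\left(3 \left(-2\right) \left(-1\right) + F{\left(o{\left(1,-3 \right)},-7 \right)}\right)^{2} = \left(3 \left(-2\right) \left(-1\right) + \left(40 + 5 \left(-7\right)\right)\right)^{2} = \left(\left(-6\right) \left(-1\right) + \left(40 - 35\right)\right)^{2} = \left(6 + 5\right)^{2} = 11^{2} = 121$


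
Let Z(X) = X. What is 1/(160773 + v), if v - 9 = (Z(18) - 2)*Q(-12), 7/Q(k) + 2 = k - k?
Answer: 1/160726 ≈ 6.2218e-6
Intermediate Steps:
Q(k) = -7/2 (Q(k) = 7/(-2 + (k - k)) = 7/(-2 + 0) = 7/(-2) = 7*(-1/2) = -7/2)
v = -47 (v = 9 + (18 - 2)*(-7/2) = 9 + 16*(-7/2) = 9 - 56 = -47)
1/(160773 + v) = 1/(160773 - 47) = 1/160726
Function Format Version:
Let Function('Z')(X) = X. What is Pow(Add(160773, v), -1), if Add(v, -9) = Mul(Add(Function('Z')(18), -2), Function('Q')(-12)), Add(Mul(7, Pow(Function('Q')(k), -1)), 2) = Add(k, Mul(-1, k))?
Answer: Rational(1, 160726) ≈ 6.2218e-6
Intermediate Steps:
Function('Q')(k) = Rational(-7, 2) (Function('Q')(k) = Mul(7, Pow(Add(-2, Add(k, Mul(-1, k))), -1)) = Mul(7, Pow(Add(-2, 0), -1)) = Mul(7, Pow(-2, -1)) = Mul(7, Rational(-1, 2)) = Rational(-7, 2))
v = -47 (v = Add(9, Mul(Add(18, -2), Rational(-7, 2))) = Add(9, Mul(16, Rational(-7, 2))) = Add(9, -56) = -47)
Pow(Add(160773, v), -1) = Pow(Add(160773, -47), -1) = Pow(160726, -1) = Rational(1, 160726)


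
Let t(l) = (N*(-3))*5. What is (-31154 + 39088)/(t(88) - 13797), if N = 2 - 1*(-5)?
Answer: -3967/6951 ≈ -0.57071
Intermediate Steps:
N = 7 (N = 2 + 5 = 7)
t(l) = -105 (t(l) = (7*(-3))*5 = -21*5 = -105)
(-31154 + 39088)/(t(88) - 13797) = (-31154 + 39088)/(-105 - 13797) = 7934/(-13902) = 7934*(-1/13902) = -3967/6951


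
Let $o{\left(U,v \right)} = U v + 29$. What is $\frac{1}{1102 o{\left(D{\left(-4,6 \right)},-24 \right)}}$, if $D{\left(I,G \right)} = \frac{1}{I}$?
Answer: $\frac{1}{38570} \approx 2.5927 \cdot 10^{-5}$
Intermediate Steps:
$o{\left(U,v \right)} = 29 + U v$
$\frac{1}{1102 o{\left(D{\left(-4,6 \right)},-24 \right)}} = \frac{1}{1102 \left(29 + \frac{1}{-4} \left(-24\right)\right)} = \frac{1}{1102 \left(29 - -6\right)} = \frac{1}{1102 \left(29 + 6\right)} = \frac{1}{1102 \cdot 35} = \frac{1}{38570}$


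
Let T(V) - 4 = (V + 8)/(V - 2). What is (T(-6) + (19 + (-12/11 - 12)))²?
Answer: 180625/1936 ≈ 93.298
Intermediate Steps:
T(V) = 4 + (8 + V)/(-2 + V) (T(V) = 4 + (V + 8)/(V - 2) = 4 + (8 + V)/(-2 + V))
(T(-6) + (19 + (-12/11 - 12)))² = (5*(-6)/(-2 - 6) + (19 + (-12/11 - 12)))² = (5*(-6)/(-8) + (19 + (-12*1/11 - 12)))² = (5*(-6)*(-⅛) + (19 + (-12/11 - 12)))² = (15/4 + (19 - 144/11))² = (15/4 + 65/11)² = (425/44)² = 180625/1936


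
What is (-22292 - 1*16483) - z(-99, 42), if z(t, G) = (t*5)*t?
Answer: -87780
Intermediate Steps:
z(t, G) = 5*t² (z(t, G) = (5*t)*t = 5*t²)
(-22292 - 1*16483) - z(-99, 42) = (-22292 - 1*16483) - 5*(-99)² = (-22292 - 16483) - 5*9801 = -38775 - 1*49005 = -38775 - 49005 = -87780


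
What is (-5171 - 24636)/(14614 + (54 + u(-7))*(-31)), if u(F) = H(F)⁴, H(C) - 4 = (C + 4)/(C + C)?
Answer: -1145065712/121464849 ≈ -9.4271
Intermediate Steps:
H(C) = 4 + (4 + C)/(2*C) (H(C) = 4 + (C + 4)/(C + C) = 4 + (4 + C)/((2*C)) = 4 + (4 + C)*(1/(2*C)) = 4 + (4 + C)/(2*C))
u(F) = (9/2 + 2/F)⁴
(-5171 - 24636)/(14614 + (54 + u(-7))*(-31)) = (-5171 - 24636)/(14614 + (54 + (1/16)*(4 + 9*(-7))⁴/(-7)⁴)*(-31)) = -29807/(14614 + (54 + (1/16)*(1/2401)*(4 - 63)⁴)*(-31)) = -29807/(14614 + (54 + (1/16)*(1/2401)*(-59)⁴)*(-31)) = -29807/(14614 + (54 + (1/16)*(1/2401)*12117361)*(-31)) = -29807/(14614 + (54 + 12117361/38416)*(-31)) = -29807/(14614 + (14191825/38416)*(-31)) = -29807/(14614 - 439946575/38416) = -29807/121464849/38416 = -29807*38416/121464849 = -1145065712/121464849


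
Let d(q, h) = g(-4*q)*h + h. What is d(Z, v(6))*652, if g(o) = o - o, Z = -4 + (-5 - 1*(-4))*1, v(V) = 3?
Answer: 1956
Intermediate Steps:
Z = -5 (Z = -4 + (-5 + 4)*1 = -4 - 1*1 = -4 - 1 = -5)
g(o) = 0
d(q, h) = h (d(q, h) = 0*h + h = 0 + h = h)
d(Z, v(6))*652 = 3*652 = 1956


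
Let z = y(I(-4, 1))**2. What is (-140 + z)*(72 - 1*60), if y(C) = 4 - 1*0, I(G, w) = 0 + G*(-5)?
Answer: -1488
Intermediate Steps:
I(G, w) = -5*G (I(G, w) = 0 - 5*G = -5*G)
y(C) = 4 (y(C) = 4 + 0 = 4)
z = 16 (z = 4**2 = 16)
(-140 + z)*(72 - 1*60) = (-140 + 16)*(72 - 1*60) = -124*(72 - 60) = -124*12 = -1488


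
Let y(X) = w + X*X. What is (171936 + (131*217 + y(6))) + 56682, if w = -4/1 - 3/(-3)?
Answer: 257078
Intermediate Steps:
w = -3 (w = -4*1 - 3*(-⅓) = -4 + 1 = -3)
y(X) = -3 + X² (y(X) = -3 + X*X = -3 + X²)
(171936 + (131*217 + y(6))) + 56682 = (171936 + (131*217 + (-3 + 6²))) + 56682 = (171936 + (28427 + (-3 + 36))) + 56682 = (171936 + (28427 + 33)) + 56682 = (171936 + 28460) + 56682 = 200396 + 56682 = 257078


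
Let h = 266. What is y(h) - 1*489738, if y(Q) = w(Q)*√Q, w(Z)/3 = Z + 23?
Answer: -489738 + 867*√266 ≈ -4.7560e+5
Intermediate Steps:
w(Z) = 69 + 3*Z (w(Z) = 3*(Z + 23) = 3*(23 + Z) = 69 + 3*Z)
y(Q) = √Q*(69 + 3*Q) (y(Q) = (69 + 3*Q)*√Q = √Q*(69 + 3*Q))
y(h) - 1*489738 = 3*√266*(23 + 266) - 1*489738 = 3*√266*289 - 489738 = 867*√266 - 489738 = -489738 + 867*√266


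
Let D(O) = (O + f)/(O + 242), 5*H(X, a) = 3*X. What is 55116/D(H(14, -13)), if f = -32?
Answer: -34502616/59 ≈ -5.8479e+5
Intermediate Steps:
H(X, a) = 3*X/5 (H(X, a) = (3*X)/5 = 3*X/5)
D(O) = (-32 + O)/(242 + O) (D(O) = (O - 32)/(O + 242) = (-32 + O)/(242 + O))
55116/D(H(14, -13)) = 55116/(((-32 + (⅗)*14)/(242 + (⅗)*14))) = 55116/(((-32 + 42/5)/(242 + 42/5))) = 55116/((-118/5/(1252/5))) = 55116/(((5/1252)*(-118/5))) = 55116/(-59/626) = 55116*(-626/59) = -34502616/59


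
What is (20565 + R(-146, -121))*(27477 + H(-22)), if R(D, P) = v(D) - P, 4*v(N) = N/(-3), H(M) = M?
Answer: 3409608995/6 ≈ 5.6827e+8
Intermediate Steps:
v(N) = -N/12 (v(N) = (N/(-3))/4 = (N*(-⅓))/4 = (-N/3)/4 = -N/12)
R(D, P) = -P - D/12 (R(D, P) = -D/12 - P = -P - D/12)
(20565 + R(-146, -121))*(27477 + H(-22)) = (20565 + (-1*(-121) - 1/12*(-146)))*(27477 - 22) = (20565 + (121 + 73/6))*27455 = (20565 + 799/6)*27455 = (124189/6)*27455 = 3409608995/6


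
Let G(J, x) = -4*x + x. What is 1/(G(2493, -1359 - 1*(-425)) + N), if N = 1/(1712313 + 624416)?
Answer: 2336729/6547514659 ≈ 0.00035689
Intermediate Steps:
G(J, x) = -3*x
N = 1/2336729 ≈ 4.2795e-7
1/(G(2493, -1359 - 1*(-425)) + N) = 1/(-3*(-1359 - 1*(-425)) + 1/2336729) = 1/(-3*(-1359 + 425) + 1/2336729) = 1/(-3*(-934) + 1/2336729) = 1/(2802 + 1/2336729) = 1/(6547514659/2336729) = 2336729/6547514659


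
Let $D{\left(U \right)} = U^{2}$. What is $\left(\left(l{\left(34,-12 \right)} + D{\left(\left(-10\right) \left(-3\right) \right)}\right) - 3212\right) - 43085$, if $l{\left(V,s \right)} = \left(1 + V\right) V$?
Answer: $-44207$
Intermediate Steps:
$l{\left(V,s \right)} = V \left(1 + V\right)$
$\left(\left(l{\left(34,-12 \right)} + D{\left(\left(-10\right) \left(-3\right) \right)}\right) - 3212\right) - 43085 = \left(\left(34 \left(1 + 34\right) + \left(\left(-10\right) \left(-3\right)\right)^{2}\right) - 3212\right) - 43085 = \left(\left(34 \cdot 35 + 30^{2}\right) - 3212\right) - 43085 = \left(\left(1190 + 900\right) - 3212\right) - 43085 = \left(2090 - 3212\right) - 43085 = -1122 - 43085 = -44207$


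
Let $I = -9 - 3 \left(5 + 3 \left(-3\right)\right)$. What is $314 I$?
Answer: $942$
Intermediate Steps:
$I = 3$ ($I = -9 - 3 \left(5 - 9\right) = -9 - -12 = -9 + 12 = 3$)
$314 I = 314 \cdot 3 = 942$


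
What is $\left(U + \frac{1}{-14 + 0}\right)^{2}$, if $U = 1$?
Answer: $\frac{169}{196} \approx 0.86224$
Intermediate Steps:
$\left(U + \frac{1}{-14 + 0}\right)^{2} = \left(1 + \frac{1}{-14 + 0}\right)^{2} = \left(1 + \frac{1}{-14}\right)^{2} = \left(1 - \frac{1}{14}\right)^{2} = \left(\frac{13}{14}\right)^{2} = \frac{169}{196}$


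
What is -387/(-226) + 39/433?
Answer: 176385/97858 ≈ 1.8025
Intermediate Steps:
-387/(-226) + 39/433 = -387*(-1/226) + 39*(1/433) = 387/226 + 39/433 = 176385/97858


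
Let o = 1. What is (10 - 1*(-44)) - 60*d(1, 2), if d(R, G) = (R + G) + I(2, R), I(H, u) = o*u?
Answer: -186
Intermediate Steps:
I(H, u) = u (I(H, u) = 1*u = u)
d(R, G) = G + 2*R (d(R, G) = (R + G) + R = (G + R) + R = G + 2*R)
(10 - 1*(-44)) - 60*d(1, 2) = (10 - 1*(-44)) - 60*(2 + 2*1) = (10 + 44) - 60*(2 + 2) = 54 - 60*4 = 54 - 240 = -186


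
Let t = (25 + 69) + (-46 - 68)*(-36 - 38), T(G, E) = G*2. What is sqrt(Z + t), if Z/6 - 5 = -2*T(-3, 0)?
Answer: 2*sqrt(2158) ≈ 92.909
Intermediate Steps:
T(G, E) = 2*G
Z = 102 (Z = 30 + 6*(-4*(-3)) = 30 + 6*(-2*(-6)) = 30 + 6*12 = 30 + 72 = 102)
t = 8530 (t = 94 - 114*(-74) = 94 + 8436 = 8530)
sqrt(Z + t) = sqrt(102 + 8530) = sqrt(8632) = 2*sqrt(2158)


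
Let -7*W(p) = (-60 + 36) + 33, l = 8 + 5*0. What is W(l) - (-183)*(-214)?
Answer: -274143/7 ≈ -39163.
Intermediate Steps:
l = 8 (l = 8 + 0 = 8)
W(p) = -9/7 (W(p) = -((-60 + 36) + 33)/7 = -(-24 + 33)/7 = -1/7*9 = -9/7)
W(l) - (-183)*(-214) = -9/7 - (-183)*(-214) = -9/7 - 1*39162 = -9/7 - 39162 = -274143/7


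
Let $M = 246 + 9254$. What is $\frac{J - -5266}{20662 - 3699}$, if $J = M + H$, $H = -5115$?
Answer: $\frac{9651}{16963} \approx 0.56894$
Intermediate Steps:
$M = 9500$
$J = 4385$ ($J = 9500 - 5115 = 4385$)
$\frac{J - -5266}{20662 - 3699} = \frac{4385 - -5266}{20662 - 3699} = \frac{4385 + \left(5280 - 14\right)}{16963} = \left(4385 + 5266\right) \frac{1}{16963} = 9651 \cdot \frac{1}{16963} = \frac{9651}{16963}$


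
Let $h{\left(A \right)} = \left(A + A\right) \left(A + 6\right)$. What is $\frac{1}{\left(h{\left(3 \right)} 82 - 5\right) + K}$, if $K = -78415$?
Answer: $- \frac{1}{73992} \approx -1.3515 \cdot 10^{-5}$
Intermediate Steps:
$h{\left(A \right)} = 2 A \left(6 + A\right)$
$\frac{1}{\left(h{\left(3 \right)} 82 - 5\right) + K} = \frac{1}{\left(2 \cdot 3 \left(6 + 3\right) 82 - 5\right) - 78415} = \frac{1}{\left(2 \cdot 3 \cdot 9 \cdot 82 - 5\right) - 78415} = \frac{1}{\left(54 \cdot 82 - 5\right) - 78415} = \frac{1}{\left(4428 - 5\right) - 78415} = \frac{1}{4423 - 78415} = \frac{1}{-73992} = - \frac{1}{73992}$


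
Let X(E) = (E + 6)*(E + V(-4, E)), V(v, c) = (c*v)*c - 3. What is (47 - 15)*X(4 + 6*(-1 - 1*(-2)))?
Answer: -201216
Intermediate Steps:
V(v, c) = -3 + v*c² (V(v, c) = v*c² - 3 = -3 + v*c²)
X(E) = (6 + E)*(-3 + E - 4*E²) (X(E) = (E + 6)*(E + (-3 - 4*E²)) = (6 + E)*(-3 + E - 4*E²))
(47 - 15)*X(4 + 6*(-1 - 1*(-2))) = (47 - 15)*(-18 - 23*(4 + 6*(-1 - 1*(-2)))² - 4*(4 + 6*(-1 - 1*(-2)))³ + 3*(4 + 6*(-1 - 1*(-2)))) = 32*(-18 - 23*(4 + 6*(-1 + 2))² - 4*(4 + 6*(-1 + 2))³ + 3*(4 + 6*(-1 + 2))) = 32*(-18 - 23*(4 + 6*1)² - 4*(4 + 6*1)³ + 3*(4 + 6*1)) = 32*(-18 - 23*(4 + 6)² - 4*(4 + 6)³ + 3*(4 + 6)) = 32*(-18 - 23*10² - 4*10³ + 3*10) = 32*(-18 - 23*100 - 4*1000 + 30) = 32*(-18 - 2300 - 4000 + 30) = 32*(-6288) = -201216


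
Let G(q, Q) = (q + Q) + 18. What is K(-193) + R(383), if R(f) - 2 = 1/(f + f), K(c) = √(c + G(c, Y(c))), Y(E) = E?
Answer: 1533/766 + I*√561 ≈ 2.0013 + 23.685*I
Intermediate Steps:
G(q, Q) = 18 + Q + q (G(q, Q) = (Q + q) + 18 = 18 + Q + q)
K(c) = √(18 + 3*c) (K(c) = √(c + (18 + c + c)) = √(c + (18 + 2*c)) = √(18 + 3*c))
R(f) = 2 + 1/(2*f) (R(f) = 2 + 1/(f + f) = 2 + 1/(2*f))
K(-193) + R(383) = √(18 + 3*(-193)) + (2 + (½)/383) = √(18 - 579) + (2 + (½)*(1/383)) = √(-561) + (2 + 1/766) = I*√561 + 1533/766 = 1533/766 + I*√561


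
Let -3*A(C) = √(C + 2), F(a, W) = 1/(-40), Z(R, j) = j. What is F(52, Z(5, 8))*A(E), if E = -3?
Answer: I/120 ≈ 0.0083333*I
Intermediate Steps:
F(a, W) = -1/40
A(C) = -√(2 + C)/3 (A(C) = -√(C + 2)/3 = -√(2 + C)/3)
F(52, Z(5, 8))*A(E) = -(-1)*√(2 - 3)/120 = -(-1)*√(-1)/120 = -(-1)*I/120 = I/120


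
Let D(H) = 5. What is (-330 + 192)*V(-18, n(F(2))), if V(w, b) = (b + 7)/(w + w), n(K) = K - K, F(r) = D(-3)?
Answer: 161/6 ≈ 26.833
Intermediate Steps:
F(r) = 5
n(K) = 0
V(w, b) = (7 + b)/(2*w) (V(w, b) = (7 + b)/((2*w)) = (7 + b)*(1/(2*w)) = (7 + b)/(2*w))
(-330 + 192)*V(-18, n(F(2))) = (-330 + 192)*((½)*(7 + 0)/(-18)) = -69*(-1)*7/18 = -138*(-7/36) = 161/6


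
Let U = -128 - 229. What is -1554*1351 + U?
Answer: -2099811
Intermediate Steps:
U = -357
-1554*1351 + U = -1554*1351 - 357 = -2099454 - 357 = -2099811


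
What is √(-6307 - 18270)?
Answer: I*√24577 ≈ 156.77*I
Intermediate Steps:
√(-6307 - 18270) = √(-24577) = I*√24577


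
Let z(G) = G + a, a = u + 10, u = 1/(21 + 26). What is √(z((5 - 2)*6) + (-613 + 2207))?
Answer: √3583045/47 ≈ 40.274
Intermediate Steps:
u = 1/47 ≈ 0.021277
a = 471/47 (a = 1/47 + 10 = 471/47 ≈ 10.021)
z(G) = 471/47 + G (z(G) = G + 471/47 = 471/47 + G)
√(z((5 - 2)*6) + (-613 + 2207)) = √((471/47 + (5 - 2)*6) + (-613 + 2207)) = √((471/47 + 3*6) + 1594) = √((471/47 + 18) + 1594) = √(1317/47 + 1594) = √(76235/47) = √3583045/47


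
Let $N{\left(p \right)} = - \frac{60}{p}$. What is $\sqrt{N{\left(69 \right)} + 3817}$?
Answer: $\frac{\sqrt{2018733}}{23} \approx 61.775$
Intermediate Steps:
$\sqrt{N{\left(69 \right)} + 3817} = \sqrt{- \frac{60}{69} + 3817} = \sqrt{\left(-60\right) \frac{1}{69} + 3817} = \sqrt{- \frac{20}{23} + 3817} = \sqrt{\frac{87771}{23}} = \frac{\sqrt{2018733}}{23}$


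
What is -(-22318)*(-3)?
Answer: -66954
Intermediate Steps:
-(-22318)*(-3) = -1*66954 = -66954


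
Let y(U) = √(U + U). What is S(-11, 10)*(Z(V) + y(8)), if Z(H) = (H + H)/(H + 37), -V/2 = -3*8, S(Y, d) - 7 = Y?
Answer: -1744/85 ≈ -20.518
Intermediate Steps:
S(Y, d) = 7 + Y
y(U) = √2*√U (y(U) = √(2*U) = √2*√U)
V = 48 (V = -(-6)*8 = -2*(-24) = 48)
Z(H) = 2*H/(37 + H) (Z(H) = (2*H)/(37 + H) = 2*H/(37 + H))
S(-11, 10)*(Z(V) + y(8)) = (7 - 11)*(2*48/(37 + 48) + √2*√8) = -4*(2*48/85 + √2*(2*√2)) = -4*(2*48*(1/85) + 4) = -4*(96/85 + 4) = -4*436/85 = -1744/85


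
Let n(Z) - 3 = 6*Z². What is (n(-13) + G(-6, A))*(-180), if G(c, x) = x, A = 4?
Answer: -183780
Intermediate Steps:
n(Z) = 3 + 6*Z²
(n(-13) + G(-6, A))*(-180) = ((3 + 6*(-13)²) + 4)*(-180) = ((3 + 6*169) + 4)*(-180) = ((3 + 1014) + 4)*(-180) = (1017 + 4)*(-180) = 1021*(-180) = -183780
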